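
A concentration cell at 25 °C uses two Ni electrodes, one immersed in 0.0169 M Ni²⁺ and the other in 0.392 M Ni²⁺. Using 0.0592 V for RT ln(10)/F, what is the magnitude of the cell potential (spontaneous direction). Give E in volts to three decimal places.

+0.040 V

For a concentration cell E°cell = 0. The 0.392 M side is the cathode (reduction is favoured where [Ni²⁺] is higher).
With n = 2, E = −(0.0592/2) log([Ni²⁺]ₐₙ/[Ni²⁺]꜀ₐₜ) = −(0.0592/2) log(0.0169/0.392) = −(0.0592/2)(-1.365) = +0.040 V.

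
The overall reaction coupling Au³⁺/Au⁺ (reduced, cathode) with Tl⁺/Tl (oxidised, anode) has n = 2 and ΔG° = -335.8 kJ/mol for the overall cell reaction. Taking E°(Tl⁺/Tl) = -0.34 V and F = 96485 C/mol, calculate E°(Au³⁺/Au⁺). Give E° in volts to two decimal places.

E°cell = −ΔG°/(nF) = −(-335.8×10³)/((2)(96485)) = +1.740 V.
Since Au³⁺/Au⁺ is the cathode and Tl⁺/Tl the anode, E°cell = E°(Au³⁺/Au⁺) − E°(Tl⁺/Tl).
So E°(Au³⁺/Au⁺) = E°cell + E°(Tl⁺/Tl) = +1.740 + (-0.34) = +1.40 V.

+1.40 V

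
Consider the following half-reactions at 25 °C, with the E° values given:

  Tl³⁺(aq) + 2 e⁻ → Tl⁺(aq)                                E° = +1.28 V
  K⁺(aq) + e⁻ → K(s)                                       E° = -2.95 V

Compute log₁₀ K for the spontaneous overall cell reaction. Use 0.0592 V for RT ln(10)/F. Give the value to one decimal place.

Cathode: Tl³⁺/Tl⁺; anode: K⁺/K. E°cell = +4.23 V, n = 2.
log K = nE°cell / 0.0592 = (2)(+4.23) / 0.0592 = 142.9.

142.9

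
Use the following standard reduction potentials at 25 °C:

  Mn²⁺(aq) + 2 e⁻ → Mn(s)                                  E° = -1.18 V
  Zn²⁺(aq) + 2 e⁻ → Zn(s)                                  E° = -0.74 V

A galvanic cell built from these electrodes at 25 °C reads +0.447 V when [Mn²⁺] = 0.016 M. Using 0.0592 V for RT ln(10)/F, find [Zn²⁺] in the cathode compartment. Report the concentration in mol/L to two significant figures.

Zn²⁺/Zn is the cathode, Mn²⁺/Mn the anode: E°cell = +0.44 V, n = 2.
Overall reaction: Zn²⁺(aq) + Mn(s) → Zn(s) + Mn²⁺(aq); Q = [Mn²⁺]^1/[Zn²⁺]^1.
From E = E° − (0.0592/n) log Q: log Q = (E° − E)·n/0.0592 = (+0.44 − (+0.447))·2/0.0592 = -0.2365.
So 1·log[Zn²⁺] = 1·log(0.016) − log Q = -1.7959 − (-0.2365) = -1.5594; [Zn²⁺] = 10^(-1.5594) ≈ 0.028 M.

0.028 M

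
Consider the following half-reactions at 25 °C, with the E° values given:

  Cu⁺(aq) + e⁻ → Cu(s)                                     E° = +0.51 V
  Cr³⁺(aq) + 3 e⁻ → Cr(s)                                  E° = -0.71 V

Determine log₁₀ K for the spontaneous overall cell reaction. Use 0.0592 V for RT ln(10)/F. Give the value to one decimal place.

Cathode: Cu⁺/Cu; anode: Cr³⁺/Cr. E°cell = +1.22 V, n = 3.
log K = nE°cell / 0.0592 = (3)(+1.22) / 0.0592 = 61.8.

61.8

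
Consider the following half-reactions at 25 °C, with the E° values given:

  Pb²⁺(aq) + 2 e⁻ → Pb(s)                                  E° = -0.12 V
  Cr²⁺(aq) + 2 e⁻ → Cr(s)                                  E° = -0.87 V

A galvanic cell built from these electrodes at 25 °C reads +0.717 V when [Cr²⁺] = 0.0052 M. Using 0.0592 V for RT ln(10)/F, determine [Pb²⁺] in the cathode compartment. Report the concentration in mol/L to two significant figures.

Pb²⁺/Pb is the cathode, Cr²⁺/Cr the anode: E°cell = +0.75 V, n = 2.
Overall reaction: Pb²⁺(aq) + Cr(s) → Pb(s) + Cr²⁺(aq); Q = [Cr²⁺]^1/[Pb²⁺]^1.
From E = E° − (0.0592/n) log Q: log Q = (E° − E)·n/0.0592 = (+0.75 − (+0.717))·2/0.0592 = 1.1149.
So 1·log[Pb²⁺] = 1·log(0.0052) − log Q = -2.2840 − (1.1149) = -3.3989; [Pb²⁺] = 10^(-3.3989) ≈ 0.00040 M.

0.00040 M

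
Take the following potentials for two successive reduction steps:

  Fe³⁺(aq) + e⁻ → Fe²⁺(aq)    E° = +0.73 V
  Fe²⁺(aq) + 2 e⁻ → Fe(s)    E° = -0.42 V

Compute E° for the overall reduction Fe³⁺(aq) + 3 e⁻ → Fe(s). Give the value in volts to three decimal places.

-0.037 V

Since ΔG° = −nFE° is additive over sequential reductions, n₃E°₃ = n₁E°₁ + n₂E°₂.
E°₃ = (1×+0.73 + 2×-0.42) / 3 = (-0.110) / 3 = -0.037 V.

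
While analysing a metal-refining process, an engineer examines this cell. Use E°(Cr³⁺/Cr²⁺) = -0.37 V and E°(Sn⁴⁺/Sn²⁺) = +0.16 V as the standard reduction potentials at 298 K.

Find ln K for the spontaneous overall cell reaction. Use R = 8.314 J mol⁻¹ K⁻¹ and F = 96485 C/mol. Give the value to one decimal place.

41.3

Cathode: Sn⁴⁺/Sn²⁺; anode: Cr³⁺/Cr²⁺. E°cell = (+0.16) − (-0.37) = +0.53 V, with n = 2.
ΔG° = −nFE° = −RT ln K, so ln K = nFE°/(RT) = (2)(96485)(+0.53) / ((8.314)(298)) = 41.280.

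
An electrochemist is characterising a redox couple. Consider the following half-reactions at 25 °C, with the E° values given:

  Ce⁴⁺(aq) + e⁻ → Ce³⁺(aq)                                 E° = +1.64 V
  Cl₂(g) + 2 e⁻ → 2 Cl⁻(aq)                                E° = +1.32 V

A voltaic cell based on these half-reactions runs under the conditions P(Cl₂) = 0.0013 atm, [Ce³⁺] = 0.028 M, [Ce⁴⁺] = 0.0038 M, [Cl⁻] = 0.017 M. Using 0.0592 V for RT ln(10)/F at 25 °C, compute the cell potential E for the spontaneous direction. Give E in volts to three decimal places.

+0.249 V

Ce⁴⁺/Ce³⁺ is the cathode (higher E°), Cl₂/Cl⁻ the anode: E°cell = +1.64 − (+1.32) = +0.32 V, n = 2.
Overall: 2 Ce⁴⁺(aq) + 2 Cl⁻(aq) → 2 Ce³⁺(aq) + Cl₂(g)
Q = [Ce³⁺]^2·P(Cl₂) / ([Ce⁴⁺]^2·[Cl⁻]^2); log Q = 2.388.
E = E° − (0.0592/n) log Q = +0.32 − (0.0592/2)(2.388) = +0.249 V.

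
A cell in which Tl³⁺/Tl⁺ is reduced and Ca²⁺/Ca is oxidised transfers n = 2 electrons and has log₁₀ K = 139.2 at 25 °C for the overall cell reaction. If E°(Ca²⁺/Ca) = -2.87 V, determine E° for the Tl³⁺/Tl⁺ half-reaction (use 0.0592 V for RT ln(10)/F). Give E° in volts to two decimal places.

+1.25 V

E°cell = (0.0592/n)·log K = (0.0592/2)(139.2) = +4.120 V.
Since Tl³⁺/Tl⁺ is the cathode and Ca²⁺/Ca the anode, E°cell = E°(Tl³⁺/Tl⁺) − E°(Ca²⁺/Ca).
So E°(Tl³⁺/Tl⁺) = E°cell + E°(Ca²⁺/Ca) = +4.120 + (-2.87) = +1.25 V.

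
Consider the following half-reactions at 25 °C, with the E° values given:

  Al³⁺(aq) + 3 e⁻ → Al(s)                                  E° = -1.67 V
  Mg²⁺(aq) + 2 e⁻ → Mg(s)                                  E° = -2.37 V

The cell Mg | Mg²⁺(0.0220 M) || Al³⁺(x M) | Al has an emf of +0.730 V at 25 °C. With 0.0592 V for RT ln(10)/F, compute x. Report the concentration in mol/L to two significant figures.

0.11 M

Al³⁺/Al is the cathode, Mg²⁺/Mg the anode: E°cell = +0.70 V, n = 6.
Overall reaction: 2 Al³⁺(aq) + 3 Mg(s) → 2 Al(s) + 3 Mg²⁺(aq); Q = [Mg²⁺]^3/[Al³⁺]^2.
From E = E° − (0.0592/n) log Q: log Q = (E° − E)·n/0.0592 = (+0.70 − (+0.730))·6/0.0592 = -3.0405.
So 2·log[Al³⁺] = 3·log(0.022) − log Q = -4.9727 − (-3.0405) = -1.9322; log[Al³⁺] = -1.9322 / 2 = -0.9661; [Al³⁺] = 10^(-0.9661) ≈ 0.11 M.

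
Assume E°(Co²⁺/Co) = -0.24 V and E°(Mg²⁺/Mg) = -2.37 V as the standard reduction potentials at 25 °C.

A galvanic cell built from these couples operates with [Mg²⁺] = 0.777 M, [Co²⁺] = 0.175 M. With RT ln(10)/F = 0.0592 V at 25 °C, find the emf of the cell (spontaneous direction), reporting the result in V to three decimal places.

Co²⁺/Co is the cathode (higher E°), Mg²⁺/Mg the anode: E°cell = -0.24 − (-2.37) = +2.13 V, n = 2.
Overall: Co²⁺(aq) + Mg(s) → Co(s) + Mg²⁺(aq)
Q = [Mg²⁺] / ([Co²⁺]); log Q = 0.647.
E = E° − (0.0592/n) log Q = +2.13 − (0.0592/2)(0.647) = +2.111 V.

+2.111 V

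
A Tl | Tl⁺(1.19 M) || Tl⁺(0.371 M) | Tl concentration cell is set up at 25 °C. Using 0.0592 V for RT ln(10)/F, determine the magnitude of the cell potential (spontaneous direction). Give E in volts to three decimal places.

+0.030 V

For a concentration cell E°cell = 0. The 1.19 M side is the cathode (reduction is favoured where [Tl⁺] is higher).
With n = 1, E = −(0.0592/1) log([Tl⁺]ₐₙ/[Tl⁺]꜀ₐₜ) = −(0.0592/1) log(0.371/1.19) = −(0.0592/1)(-0.506) = +0.030 V.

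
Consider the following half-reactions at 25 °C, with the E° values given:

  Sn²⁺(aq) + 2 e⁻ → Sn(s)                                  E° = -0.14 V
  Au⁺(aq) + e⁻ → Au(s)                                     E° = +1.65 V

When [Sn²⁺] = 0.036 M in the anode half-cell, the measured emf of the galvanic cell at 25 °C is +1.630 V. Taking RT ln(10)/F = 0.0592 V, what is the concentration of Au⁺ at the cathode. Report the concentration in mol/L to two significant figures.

Au⁺/Au is the cathode, Sn²⁺/Sn the anode: E°cell = +1.79 V, n = 2.
Overall reaction: 2 Au⁺(aq) + Sn(s) → 2 Au(s) + Sn²⁺(aq); Q = [Sn²⁺]^1/[Au⁺]^2.
From E = E° − (0.0592/n) log Q: log Q = (E° − E)·n/0.0592 = (+1.79 − (+1.630))·2/0.0592 = 5.4054.
So 2·log[Au⁺] = 1·log(0.036) − log Q = -1.4437 − (5.4054) = -6.8491; log[Au⁺] = -6.8491 / 2 = -3.4245; [Au⁺] = 10^(-3.4245) ≈ 0.00038 M.

0.00038 M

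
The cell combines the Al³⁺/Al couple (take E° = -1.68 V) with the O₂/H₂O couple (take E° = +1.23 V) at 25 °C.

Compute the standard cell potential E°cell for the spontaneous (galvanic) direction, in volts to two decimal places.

+2.91 V

The O₂/H₂O couple has the higher reduction potential, so it is the cathode; Al³⁺/Al is oxidised at the anode.
E°cell = E°(cathode) − E°(anode) = (+1.23) − (-1.68) = +2.91 V.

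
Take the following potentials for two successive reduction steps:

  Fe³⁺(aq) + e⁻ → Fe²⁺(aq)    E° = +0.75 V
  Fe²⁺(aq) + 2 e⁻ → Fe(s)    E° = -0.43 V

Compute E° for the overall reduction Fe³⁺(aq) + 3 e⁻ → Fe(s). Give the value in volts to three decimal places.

Since ΔG° = −nFE° is additive over sequential reductions, n₃E°₃ = n₁E°₁ + n₂E°₂.
E°₃ = (1×+0.75 + 2×-0.43) / 3 = (-0.110) / 3 = -0.037 V.
E° values themselves are not directly additive — weighting by electron count is essential.

-0.037 V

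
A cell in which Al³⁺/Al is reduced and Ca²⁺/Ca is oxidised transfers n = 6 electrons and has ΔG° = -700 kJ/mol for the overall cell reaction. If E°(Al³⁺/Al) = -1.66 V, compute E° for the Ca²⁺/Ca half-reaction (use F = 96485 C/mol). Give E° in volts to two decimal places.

-2.87 V

E°cell = −ΔG°/(nF) = −(-700×10³)/((6)(96485)) = +1.209 V.
Since Al³⁺/Al is the cathode and Ca²⁺/Ca the anode, E°cell = E°(Al³⁺/Al) − E°(Ca²⁺/Ca).
So E°(Ca²⁺/Ca) = E°(Al³⁺/Al) − E°cell = (-1.66) − (+1.209) = -2.87 V.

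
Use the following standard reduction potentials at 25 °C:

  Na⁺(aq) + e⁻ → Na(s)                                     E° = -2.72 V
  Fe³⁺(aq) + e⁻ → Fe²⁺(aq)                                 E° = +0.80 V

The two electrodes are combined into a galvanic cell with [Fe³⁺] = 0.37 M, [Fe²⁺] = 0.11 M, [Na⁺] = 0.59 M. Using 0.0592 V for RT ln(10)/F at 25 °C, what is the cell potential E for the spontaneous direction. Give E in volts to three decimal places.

+3.565 V

Fe³⁺/Fe²⁺ is the cathode (higher E°), Na⁺/Na the anode: E°cell = +0.80 − (-2.72) = +3.52 V, n = 1.
Overall: Fe³⁺(aq) + Na(s) → Fe²⁺(aq) + Na⁺(aq)
Q = [Fe²⁺]·[Na⁺] / ([Fe³⁺]); log Q = -0.756.
E = E° − (0.0592/n) log Q = +3.52 − (0.0592/1)(-0.756) = +3.565 V.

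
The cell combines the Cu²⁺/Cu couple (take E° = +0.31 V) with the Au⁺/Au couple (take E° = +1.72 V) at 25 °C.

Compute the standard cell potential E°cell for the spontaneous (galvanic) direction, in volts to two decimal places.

The Au⁺/Au couple has the higher reduction potential, so it is the cathode; Cu²⁺/Cu is oxidised at the anode.
E°cell = E°(cathode) − E°(anode) = (+1.72) − (+0.31) = +1.41 V.
Since E°cell > 0, the reaction is spontaneous under standard conditions.

+1.41 V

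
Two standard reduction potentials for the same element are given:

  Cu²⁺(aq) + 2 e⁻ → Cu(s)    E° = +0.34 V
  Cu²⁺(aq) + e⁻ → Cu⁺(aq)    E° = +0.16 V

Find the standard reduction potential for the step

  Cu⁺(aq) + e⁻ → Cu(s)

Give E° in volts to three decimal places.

+0.520 V

Sequential free energies add, so n₃E°₃ = n₁E°₁ + n₂E°₂.
With n₃ = 2, and the known step contributing 1×(+0.16) V, the unknown satisfies 1·E° = 2×(+0.34) − 1×(+0.16) = +0.520.
E° = +0.520 / 1 = +0.520 V.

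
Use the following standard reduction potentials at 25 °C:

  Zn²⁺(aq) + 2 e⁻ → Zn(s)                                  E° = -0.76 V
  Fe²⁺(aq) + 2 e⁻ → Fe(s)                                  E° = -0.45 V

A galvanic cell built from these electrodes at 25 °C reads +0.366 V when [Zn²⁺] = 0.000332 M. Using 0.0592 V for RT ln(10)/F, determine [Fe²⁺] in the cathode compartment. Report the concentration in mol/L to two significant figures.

0.026 M

Fe²⁺/Fe is the cathode, Zn²⁺/Zn the anode: E°cell = +0.31 V, n = 2.
Overall reaction: Fe²⁺(aq) + Zn(s) → Fe(s) + Zn²⁺(aq); Q = [Zn²⁺]^1/[Fe²⁺]^1.
From E = E° − (0.0592/n) log Q: log Q = (E° − E)·n/0.0592 = (+0.31 − (+0.366))·2/0.0592 = -1.8919.
So 1·log[Fe²⁺] = 1·log(0.000332) − log Q = -3.4789 − (-1.8919) = -1.5870; [Fe²⁺] = 10^(-1.5870) ≈ 0.026 M.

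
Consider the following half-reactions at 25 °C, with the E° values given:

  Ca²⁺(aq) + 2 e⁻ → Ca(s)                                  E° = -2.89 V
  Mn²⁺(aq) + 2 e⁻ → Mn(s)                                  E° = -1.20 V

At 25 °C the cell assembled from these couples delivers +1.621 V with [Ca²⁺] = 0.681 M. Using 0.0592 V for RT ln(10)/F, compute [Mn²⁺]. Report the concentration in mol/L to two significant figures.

0.0032 M

Mn²⁺/Mn is the cathode, Ca²⁺/Ca the anode: E°cell = +1.69 V, n = 2.
Overall reaction: Mn²⁺(aq) + Ca(s) → Mn(s) + Ca²⁺(aq); Q = [Ca²⁺]^1/[Mn²⁺]^1.
From E = E° − (0.0592/n) log Q: log Q = (E° − E)·n/0.0592 = (+1.69 − (+1.621))·2/0.0592 = 2.3311.
So 1·log[Mn²⁺] = 1·log(0.681) − log Q = -0.1669 − (2.3311) = -2.4980; [Mn²⁺] = 10^(-2.4980) ≈ 0.0032 M.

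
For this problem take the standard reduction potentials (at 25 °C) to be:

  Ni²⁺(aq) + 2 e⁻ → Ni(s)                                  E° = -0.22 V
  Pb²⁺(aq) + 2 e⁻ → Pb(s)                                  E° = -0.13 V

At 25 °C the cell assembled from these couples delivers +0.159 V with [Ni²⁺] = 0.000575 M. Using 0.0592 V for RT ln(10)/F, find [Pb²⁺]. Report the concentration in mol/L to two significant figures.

Pb²⁺/Pb is the cathode, Ni²⁺/Ni the anode: E°cell = +0.09 V, n = 2.
Overall reaction: Pb²⁺(aq) + Ni(s) → Pb(s) + Ni²⁺(aq); Q = [Ni²⁺]^1/[Pb²⁺]^1.
From E = E° − (0.0592/n) log Q: log Q = (E° − E)·n/0.0592 = (+0.09 − (+0.159))·2/0.0592 = -2.3311.
So 1·log[Pb²⁺] = 1·log(0.000575) − log Q = -3.2403 − (-2.3311) = -0.9092; [Pb²⁺] = 10^(-0.9092) ≈ 0.12 M.

0.12 M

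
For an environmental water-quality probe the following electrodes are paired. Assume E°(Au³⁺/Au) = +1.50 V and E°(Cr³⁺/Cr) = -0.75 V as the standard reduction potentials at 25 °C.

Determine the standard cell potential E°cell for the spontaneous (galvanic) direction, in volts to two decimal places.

+2.25 V

The Au³⁺/Au couple has the higher reduction potential, so it is the cathode; Cr³⁺/Cr is oxidised at the anode.
E°cell = E°(cathode) − E°(anode) = (+1.50) − (-0.75) = +2.25 V.
Since E°cell > 0, the reaction is spontaneous under standard conditions.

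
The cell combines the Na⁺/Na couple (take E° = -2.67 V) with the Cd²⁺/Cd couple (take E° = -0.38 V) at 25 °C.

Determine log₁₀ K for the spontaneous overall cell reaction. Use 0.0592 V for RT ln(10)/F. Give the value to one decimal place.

77.4

Cathode: Cd²⁺/Cd; anode: Na⁺/Na. E°cell = +2.29 V, n = 2.
log K = nE°cell / 0.0592 = (2)(+2.29) / 0.0592 = 77.4.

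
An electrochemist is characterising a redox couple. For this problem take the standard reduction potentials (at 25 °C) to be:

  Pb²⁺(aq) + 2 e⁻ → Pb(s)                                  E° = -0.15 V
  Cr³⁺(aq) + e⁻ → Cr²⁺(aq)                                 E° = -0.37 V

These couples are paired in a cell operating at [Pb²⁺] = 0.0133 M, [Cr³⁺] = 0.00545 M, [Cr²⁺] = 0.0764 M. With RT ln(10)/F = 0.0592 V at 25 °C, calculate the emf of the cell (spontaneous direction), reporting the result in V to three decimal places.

Pb²⁺/Pb is the cathode (higher E°), Cr³⁺/Cr²⁺ the anode: E°cell = -0.15 − (-0.37) = +0.22 V, n = 2.
Overall: Pb²⁺(aq) + 2 Cr²⁺(aq) → Pb(s) + 2 Cr³⁺(aq)
Q = [Cr³⁺]^2 / ([Pb²⁺]·[Cr²⁺]^2); log Q = -0.417.
E = E° − (0.0592/n) log Q = +0.22 − (0.0592/2)(-0.417) = +0.232 V.

+0.232 V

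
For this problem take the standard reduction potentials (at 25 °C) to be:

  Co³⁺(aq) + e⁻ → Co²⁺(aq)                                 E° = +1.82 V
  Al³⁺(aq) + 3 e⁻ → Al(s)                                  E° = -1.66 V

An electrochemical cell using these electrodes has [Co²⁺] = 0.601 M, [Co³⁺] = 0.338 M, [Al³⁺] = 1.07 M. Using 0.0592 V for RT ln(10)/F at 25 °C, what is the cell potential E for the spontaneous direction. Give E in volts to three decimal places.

Co³⁺/Co²⁺ is the cathode (higher E°), Al³⁺/Al the anode: E°cell = +1.82 − (-1.66) = +3.48 V, n = 3.
Overall: 3 Co³⁺(aq) + Al(s) → 3 Co²⁺(aq) + Al³⁺(aq)
Q = [Co²⁺]^3·[Al³⁺] / ([Co³⁺]^3); log Q = 0.779.
E = E° − (0.0592/n) log Q = +3.48 − (0.0592/3)(0.779) = +3.465 V.

+3.465 V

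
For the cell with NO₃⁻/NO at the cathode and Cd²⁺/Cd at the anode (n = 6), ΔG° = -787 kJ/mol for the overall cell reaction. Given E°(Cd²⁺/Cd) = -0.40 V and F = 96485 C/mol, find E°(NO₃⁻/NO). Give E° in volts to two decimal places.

+0.96 V

E°cell = −ΔG°/(nF) = −(-787×10³)/((6)(96485)) = +1.359 V.
Since NO₃⁻/NO is the cathode and Cd²⁺/Cd the anode, E°cell = E°(NO₃⁻/NO) − E°(Cd²⁺/Cd).
So E°(NO₃⁻/NO) = E°cell + E°(Cd²⁺/Cd) = +1.359 + (-0.40) = +0.96 V.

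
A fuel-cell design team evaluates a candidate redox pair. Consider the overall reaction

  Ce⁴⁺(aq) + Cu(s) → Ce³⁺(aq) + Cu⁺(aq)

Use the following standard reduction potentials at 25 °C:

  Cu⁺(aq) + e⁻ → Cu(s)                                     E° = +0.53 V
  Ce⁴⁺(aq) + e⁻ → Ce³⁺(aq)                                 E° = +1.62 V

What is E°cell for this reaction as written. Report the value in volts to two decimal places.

+1.09 V

The Ce⁴⁺/Ce³⁺ couple has the higher reduction potential, so it is the cathode; Cu⁺/Cu is oxidised at the anode.
E°cell = E°(cathode) − E°(anode) = (+1.62) − (+0.53) = +1.09 V.
Since E°cell > 0, the reaction is spontaneous under standard conditions.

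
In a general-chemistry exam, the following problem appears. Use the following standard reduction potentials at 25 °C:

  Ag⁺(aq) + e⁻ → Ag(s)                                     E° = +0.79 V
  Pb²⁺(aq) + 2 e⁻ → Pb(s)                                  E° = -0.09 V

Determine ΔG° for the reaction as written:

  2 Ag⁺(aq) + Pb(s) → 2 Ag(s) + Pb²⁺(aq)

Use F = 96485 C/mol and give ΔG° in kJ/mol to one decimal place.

As written, Ag⁺/Ag is reduced (cathode) and Pb²⁺/Pb is oxidised (anode), so E°cell = (+0.79) − (-0.09) = +0.88 V.
Balancing electrons gives n = 2.
ΔG° = −nFE° = −(2)(96485)(+0.88) = -169,814 J = -169.8 kJ/mol.

-169.8 kJ/mol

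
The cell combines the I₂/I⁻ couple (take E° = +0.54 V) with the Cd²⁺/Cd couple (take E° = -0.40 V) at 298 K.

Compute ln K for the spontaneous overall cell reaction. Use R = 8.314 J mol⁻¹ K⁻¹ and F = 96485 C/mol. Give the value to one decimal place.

Cathode: I₂/I⁻; anode: Cd²⁺/Cd. E°cell = (+0.54) − (-0.40) = +0.94 V, with n = 2.
ΔG° = −nFE° = −RT ln K, so ln K = nFE°/(RT) = (2)(96485)(+0.94) / ((8.314)(298)) = 73.214.

73.2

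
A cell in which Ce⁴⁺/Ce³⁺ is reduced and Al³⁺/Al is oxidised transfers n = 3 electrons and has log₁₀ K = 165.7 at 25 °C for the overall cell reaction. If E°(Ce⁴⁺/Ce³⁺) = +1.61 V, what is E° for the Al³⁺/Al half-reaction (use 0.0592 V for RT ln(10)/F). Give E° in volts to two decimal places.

E°cell = (0.0592/n)·log K = (0.0592/3)(165.7) = +3.270 V.
Since Ce⁴⁺/Ce³⁺ is the cathode and Al³⁺/Al the anode, E°cell = E°(Ce⁴⁺/Ce³⁺) − E°(Al³⁺/Al).
So E°(Al³⁺/Al) = E°(Ce⁴⁺/Ce³⁺) − E°cell = (+1.61) − (+3.270) = -1.66 V.

-1.66 V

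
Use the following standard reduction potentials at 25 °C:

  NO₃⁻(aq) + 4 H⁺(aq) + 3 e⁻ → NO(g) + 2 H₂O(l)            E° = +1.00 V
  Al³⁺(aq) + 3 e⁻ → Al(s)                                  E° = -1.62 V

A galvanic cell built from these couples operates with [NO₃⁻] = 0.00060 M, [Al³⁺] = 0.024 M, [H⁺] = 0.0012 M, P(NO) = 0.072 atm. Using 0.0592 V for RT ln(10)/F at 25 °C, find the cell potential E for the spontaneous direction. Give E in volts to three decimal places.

+2.380 V

NO₃⁻/NO is the cathode (higher E°), Al³⁺/Al the anode: E°cell = +1.00 − (-1.62) = +2.62 V, n = 3.
Overall: NO₃⁻(aq) + 4 H⁺(aq) + Al(s) → NO(g) + 2 H₂O(l) + Al³⁺(aq)
Q = P(NO)·[Al³⁺] / ([NO₃⁻]·[H⁺]^4); log Q = 12.143.
E = E° − (0.0592/n) log Q = +2.62 − (0.0592/3)(12.143) = +2.380 V.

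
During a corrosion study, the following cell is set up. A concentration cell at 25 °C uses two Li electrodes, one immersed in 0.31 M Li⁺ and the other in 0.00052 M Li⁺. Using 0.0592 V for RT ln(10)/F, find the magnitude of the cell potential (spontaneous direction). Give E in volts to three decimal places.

+0.164 V

For a concentration cell E°cell = 0. The 0.31 M side is the cathode (reduction is favoured where [Li⁺] is higher).
With n = 1, E = −(0.0592/1) log([Li⁺]ₐₙ/[Li⁺]꜀ₐₜ) = −(0.0592/1) log(0.00052/0.31) = −(0.0592/1)(-2.775) = +0.164 V.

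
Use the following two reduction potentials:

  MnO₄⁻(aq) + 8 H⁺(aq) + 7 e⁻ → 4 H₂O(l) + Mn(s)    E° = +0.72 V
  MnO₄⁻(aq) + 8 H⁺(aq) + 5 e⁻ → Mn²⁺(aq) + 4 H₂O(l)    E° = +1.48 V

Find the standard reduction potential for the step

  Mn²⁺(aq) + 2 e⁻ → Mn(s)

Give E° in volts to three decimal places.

Sequential free energies add, so n₃E°₃ = n₁E°₁ + n₂E°₂.
With n₃ = 7, and the known step contributing 5×(+1.48) V, the unknown satisfies 2·E° = 7×(+0.72) − 5×(+1.48) = -2.360.
E° = -2.360 / 2 = -1.180 V.

-1.180 V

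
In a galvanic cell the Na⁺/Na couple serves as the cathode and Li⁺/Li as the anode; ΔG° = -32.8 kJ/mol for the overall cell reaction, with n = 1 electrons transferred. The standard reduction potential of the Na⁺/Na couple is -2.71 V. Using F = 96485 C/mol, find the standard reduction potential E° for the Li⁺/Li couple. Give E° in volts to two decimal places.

E°cell = −ΔG°/(nF) = −(-32.8×10³)/((1)(96485)) = +0.340 V.
Since Na⁺/Na is the cathode and Li⁺/Li the anode, E°cell = E°(Na⁺/Na) − E°(Li⁺/Li).
So E°(Li⁺/Li) = E°(Na⁺/Na) − E°cell = (-2.71) − (+0.340) = -3.05 V.

-3.05 V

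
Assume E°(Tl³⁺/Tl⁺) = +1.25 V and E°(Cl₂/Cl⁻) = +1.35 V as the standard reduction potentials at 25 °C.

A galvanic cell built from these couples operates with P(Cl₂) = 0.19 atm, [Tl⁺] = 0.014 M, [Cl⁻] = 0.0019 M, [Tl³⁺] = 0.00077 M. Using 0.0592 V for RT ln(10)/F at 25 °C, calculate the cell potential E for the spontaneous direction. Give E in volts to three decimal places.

+0.277 V

Cl₂/Cl⁻ is the cathode (higher E°), Tl³⁺/Tl⁺ the anode: E°cell = +1.35 − (+1.25) = +0.10 V, n = 2.
Overall: Cl₂(g) + Tl⁺(aq) → 2 Cl⁻(aq) + Tl³⁺(aq)
Q = [Cl⁻]^2·[Tl³⁺] / (P(Cl₂)·[Tl⁺]); log Q = -5.981.
E = E° − (0.0592/n) log Q = +0.10 − (0.0592/2)(-5.981) = +0.277 V.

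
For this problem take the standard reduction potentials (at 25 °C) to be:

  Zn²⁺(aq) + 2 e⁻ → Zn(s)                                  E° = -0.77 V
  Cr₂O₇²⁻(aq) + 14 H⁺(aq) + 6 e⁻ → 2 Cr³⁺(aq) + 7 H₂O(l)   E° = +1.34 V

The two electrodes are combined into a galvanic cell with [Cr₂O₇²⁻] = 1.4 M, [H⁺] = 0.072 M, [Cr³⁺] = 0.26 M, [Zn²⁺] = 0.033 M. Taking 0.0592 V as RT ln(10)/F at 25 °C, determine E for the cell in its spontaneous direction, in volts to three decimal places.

+2.009 V

Cr₂O₇²⁻/Cr³⁺ is the cathode (higher E°), Zn²⁺/Zn the anode: E°cell = +1.34 − (-0.77) = +2.11 V, n = 6.
Overall: Cr₂O₇²⁻(aq) + 14 H⁺(aq) + 3 Zn(s) → 2 Cr³⁺(aq) + 7 H₂O(l) + 3 Zn²⁺(aq)
Q = [Cr³⁺]^2·[Zn²⁺]^3 / ([Cr₂O₇²⁻]·[H⁺]^14); log Q = 10.237.
E = E° − (0.0592/n) log Q = +2.11 − (0.0592/6)(10.237) = +2.009 V.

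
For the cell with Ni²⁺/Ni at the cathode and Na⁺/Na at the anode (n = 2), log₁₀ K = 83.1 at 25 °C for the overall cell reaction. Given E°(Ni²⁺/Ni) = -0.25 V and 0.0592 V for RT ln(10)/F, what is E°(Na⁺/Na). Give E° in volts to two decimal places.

-2.71 V

E°cell = (0.0592/n)·log K = (0.0592/2)(83.1) = +2.460 V.
Since Ni²⁺/Ni is the cathode and Na⁺/Na the anode, E°cell = E°(Ni²⁺/Ni) − E°(Na⁺/Na).
So E°(Na⁺/Na) = E°(Ni²⁺/Ni) − E°cell = (-0.25) − (+2.460) = -2.71 V.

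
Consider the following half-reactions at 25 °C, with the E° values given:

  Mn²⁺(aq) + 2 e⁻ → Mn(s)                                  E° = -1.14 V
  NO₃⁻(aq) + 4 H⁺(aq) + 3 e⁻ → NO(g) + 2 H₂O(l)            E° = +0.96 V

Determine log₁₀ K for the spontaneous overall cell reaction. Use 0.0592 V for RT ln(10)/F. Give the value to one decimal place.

212.8

Cathode: NO₃⁻/NO; anode: Mn²⁺/Mn. E°cell = +2.10 V, n = 6.
log K = nE°cell / 0.0592 = (6)(+2.10) / 0.0592 = 212.8.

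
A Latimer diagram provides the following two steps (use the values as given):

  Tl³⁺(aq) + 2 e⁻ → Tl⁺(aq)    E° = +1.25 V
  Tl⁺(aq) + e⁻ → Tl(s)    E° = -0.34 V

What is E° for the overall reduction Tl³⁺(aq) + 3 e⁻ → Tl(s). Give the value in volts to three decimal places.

Adding the free-energy changes (−nFE°) of the two steps gives −n₃FE°₃ = −n₁FE°₁ − n₂FE°₂.
E°₃ = (2×+1.25 + 1×-0.34) / 3 = (+2.160) / 3 = +0.720 V.

+0.720 V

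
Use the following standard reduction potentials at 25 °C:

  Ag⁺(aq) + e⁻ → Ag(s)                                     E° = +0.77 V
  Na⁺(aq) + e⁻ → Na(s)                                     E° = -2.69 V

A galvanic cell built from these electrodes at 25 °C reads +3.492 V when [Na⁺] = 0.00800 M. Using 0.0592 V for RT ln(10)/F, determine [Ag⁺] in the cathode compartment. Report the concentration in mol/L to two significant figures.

Ag⁺/Ag is the cathode, Na⁺/Na the anode: E°cell = +3.46 V, n = 1.
Overall reaction: Ag⁺(aq) + Na(s) → Ag(s) + Na⁺(aq); Q = [Na⁺]^1/[Ag⁺]^1.
From E = E° − (0.0592/n) log Q: log Q = (E° − E)·n/0.0592 = (+3.46 − (+3.492))·1/0.0592 = -0.5405.
So 1·log[Ag⁺] = 1·log(0.008) − log Q = -2.0969 − (-0.5405) = -1.5564; [Ag⁺] = 10^(-1.5564) ≈ 0.028 M.

0.028 M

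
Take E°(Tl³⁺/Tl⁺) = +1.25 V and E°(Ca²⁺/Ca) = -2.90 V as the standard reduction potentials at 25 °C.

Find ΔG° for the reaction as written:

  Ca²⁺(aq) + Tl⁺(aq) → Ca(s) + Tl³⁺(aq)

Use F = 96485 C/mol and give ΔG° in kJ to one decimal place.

+800.8 kJ

As written, Ca²⁺/Ca is reduced (cathode) and Tl³⁺/Tl⁺ is oxidised (anode), so E°cell = (-2.90) − (+1.25) = -4.15 V.
Balancing electrons gives n = 2.
ΔG° = −nFE° = −(2)(96485)(-4.15) = 800,826 J = +800.8 kJ.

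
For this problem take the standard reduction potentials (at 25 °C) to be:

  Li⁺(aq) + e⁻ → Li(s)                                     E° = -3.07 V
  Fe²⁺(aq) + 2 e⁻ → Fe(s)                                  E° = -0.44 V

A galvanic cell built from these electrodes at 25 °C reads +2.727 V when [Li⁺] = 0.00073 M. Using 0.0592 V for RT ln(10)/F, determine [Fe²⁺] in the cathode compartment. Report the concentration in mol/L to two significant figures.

0.0010 M

Fe²⁺/Fe is the cathode, Li⁺/Li the anode: E°cell = +2.63 V, n = 2.
Overall reaction: Fe²⁺(aq) + 2 Li(s) → Fe(s) + 2 Li⁺(aq); Q = [Li⁺]^2/[Fe²⁺]^1.
From E = E° − (0.0592/n) log Q: log Q = (E° − E)·n/0.0592 = (+2.63 − (+2.727))·2/0.0592 = -3.2770.
So 1·log[Fe²⁺] = 2·log(0.00073) − log Q = -6.2734 − (-3.2770) = -2.9964; [Fe²⁺] = 10^(-2.9964) ≈ 0.0010 M.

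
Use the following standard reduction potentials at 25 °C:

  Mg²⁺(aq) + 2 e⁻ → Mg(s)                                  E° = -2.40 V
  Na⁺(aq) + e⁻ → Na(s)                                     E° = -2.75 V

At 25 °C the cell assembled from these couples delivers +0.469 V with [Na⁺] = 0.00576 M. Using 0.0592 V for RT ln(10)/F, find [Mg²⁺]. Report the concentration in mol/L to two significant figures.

0.35 M

Mg²⁺/Mg is the cathode, Na⁺/Na the anode: E°cell = +0.35 V, n = 2.
Overall reaction: Mg²⁺(aq) + 2 Na(s) → Mg(s) + 2 Na⁺(aq); Q = [Na⁺]^2/[Mg²⁺]^1.
From E = E° − (0.0592/n) log Q: log Q = (E° − E)·n/0.0592 = (+0.35 − (+0.469))·2/0.0592 = -4.0203.
So 1·log[Mg²⁺] = 2·log(0.00576) − log Q = -4.4792 − (-4.0203) = -0.4589; [Mg²⁺] = 10^(-0.4589) ≈ 0.35 M.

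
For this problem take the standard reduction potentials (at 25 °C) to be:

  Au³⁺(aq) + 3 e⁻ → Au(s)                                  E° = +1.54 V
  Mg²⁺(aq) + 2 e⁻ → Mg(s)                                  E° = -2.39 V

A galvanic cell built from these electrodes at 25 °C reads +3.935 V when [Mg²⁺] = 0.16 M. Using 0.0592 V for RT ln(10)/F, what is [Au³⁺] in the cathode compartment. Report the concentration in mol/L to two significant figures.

Au³⁺/Au is the cathode, Mg²⁺/Mg the anode: E°cell = +3.93 V, n = 6.
Overall reaction: 2 Au³⁺(aq) + 3 Mg(s) → 2 Au(s) + 3 Mg²⁺(aq); Q = [Mg²⁺]^3/[Au³⁺]^2.
From E = E° − (0.0592/n) log Q: log Q = (E° − E)·n/0.0592 = (+3.93 − (+3.935))·6/0.0592 = -0.5068.
So 2·log[Au³⁺] = 3·log(0.16) − log Q = -2.3876 − (-0.5068) = -1.8808; log[Au³⁺] = -1.8808 / 2 = -0.9404; [Au³⁺] = 10^(-0.9404) ≈ 0.11 M.

0.11 M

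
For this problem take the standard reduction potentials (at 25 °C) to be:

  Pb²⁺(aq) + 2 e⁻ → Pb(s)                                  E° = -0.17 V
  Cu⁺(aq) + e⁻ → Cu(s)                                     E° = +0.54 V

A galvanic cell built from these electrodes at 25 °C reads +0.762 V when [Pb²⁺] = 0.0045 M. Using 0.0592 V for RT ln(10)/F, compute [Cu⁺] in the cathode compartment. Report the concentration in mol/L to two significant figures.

0.51 M

Cu⁺/Cu is the cathode, Pb²⁺/Pb the anode: E°cell = +0.71 V, n = 2.
Overall reaction: 2 Cu⁺(aq) + Pb(s) → 2 Cu(s) + Pb²⁺(aq); Q = [Pb²⁺]^1/[Cu⁺]^2.
From E = E° − (0.0592/n) log Q: log Q = (E° − E)·n/0.0592 = (+0.71 − (+0.762))·2/0.0592 = -1.7568.
So 2·log[Cu⁺] = 1·log(0.0045) − log Q = -2.3468 − (-1.7568) = -0.5900; log[Cu⁺] = -0.5900 / 2 = -0.2950; [Cu⁺] = 10^(-0.2950) ≈ 0.51 M.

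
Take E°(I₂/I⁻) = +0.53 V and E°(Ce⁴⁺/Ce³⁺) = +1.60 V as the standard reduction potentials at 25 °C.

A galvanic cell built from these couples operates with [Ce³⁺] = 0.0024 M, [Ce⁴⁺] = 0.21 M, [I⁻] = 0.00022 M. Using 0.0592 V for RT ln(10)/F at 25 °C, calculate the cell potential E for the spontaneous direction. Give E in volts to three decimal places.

+0.968 V

Ce⁴⁺/Ce³⁺ is the cathode (higher E°), I₂/I⁻ the anode: E°cell = +1.60 − (+0.53) = +1.07 V, n = 2.
Overall: 2 Ce⁴⁺(aq) + 2 I⁻(aq) → 2 Ce³⁺(aq) + I₂(s)
Q = [Ce³⁺]^2 / ([Ce⁴⁺]^2·[I⁻]^2); log Q = 3.431.
E = E° − (0.0592/n) log Q = +1.07 − (0.0592/2)(3.431) = +0.968 V.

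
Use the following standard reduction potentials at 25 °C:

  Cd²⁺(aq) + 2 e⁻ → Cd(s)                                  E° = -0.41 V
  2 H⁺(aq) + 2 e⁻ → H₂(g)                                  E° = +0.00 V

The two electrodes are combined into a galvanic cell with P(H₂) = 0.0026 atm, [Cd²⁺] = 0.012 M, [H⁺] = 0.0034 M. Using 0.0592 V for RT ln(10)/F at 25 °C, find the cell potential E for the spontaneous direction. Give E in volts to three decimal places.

H⁺/H₂ is the cathode (higher E°), Cd²⁺/Cd the anode: E°cell = +0.00 − (-0.41) = +0.41 V, n = 2.
Overall: 2 H⁺(aq) + Cd(s) → H₂(g) + Cd²⁺(aq)
Q = P(H₂)·[Cd²⁺] / ([H⁺]^2); log Q = 0.431.
E = E° − (0.0592/n) log Q = +0.41 − (0.0592/2)(0.431) = +0.397 V.

+0.397 V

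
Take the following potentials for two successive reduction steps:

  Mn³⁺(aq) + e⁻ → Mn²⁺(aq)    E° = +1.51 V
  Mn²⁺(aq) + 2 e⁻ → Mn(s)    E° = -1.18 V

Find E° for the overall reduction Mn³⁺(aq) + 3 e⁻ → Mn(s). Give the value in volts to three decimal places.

-0.283 V

Standard free energies of sequential steps add: ΔG°₃ = ΔG°₁ + ΔG°₂, so n₃E°₃ = n₁E°₁ + n₂E°₂.
E°₃ = (1×+1.51 + 2×-1.18) / 3 = (-0.850) / 3 = -0.283 V.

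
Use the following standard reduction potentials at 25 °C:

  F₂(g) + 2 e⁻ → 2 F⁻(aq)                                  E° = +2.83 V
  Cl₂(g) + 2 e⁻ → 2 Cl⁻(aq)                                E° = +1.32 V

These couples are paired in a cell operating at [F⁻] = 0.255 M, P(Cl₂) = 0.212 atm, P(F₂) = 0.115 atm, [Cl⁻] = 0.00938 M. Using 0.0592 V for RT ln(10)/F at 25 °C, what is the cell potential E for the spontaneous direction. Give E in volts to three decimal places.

F₂/F⁻ is the cathode (higher E°), Cl₂/Cl⁻ the anode: E°cell = +2.83 − (+1.32) = +1.51 V, n = 2.
Overall: F₂(g) + 2 Cl⁻(aq) → 2 F⁻(aq) + Cl₂(g)
Q = [F⁻]^2·P(Cl₂) / (P(F₂)·[Cl⁻]^2); log Q = 3.134.
E = E° − (0.0592/n) log Q = +1.51 − (0.0592/2)(3.134) = +1.417 V.

+1.417 V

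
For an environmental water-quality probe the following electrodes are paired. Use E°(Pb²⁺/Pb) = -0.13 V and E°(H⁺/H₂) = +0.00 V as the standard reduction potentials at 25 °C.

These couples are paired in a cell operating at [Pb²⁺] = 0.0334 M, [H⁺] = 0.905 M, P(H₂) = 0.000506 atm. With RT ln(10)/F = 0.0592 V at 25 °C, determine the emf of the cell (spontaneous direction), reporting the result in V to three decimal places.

+0.269 V

H⁺/H₂ is the cathode (higher E°), Pb²⁺/Pb the anode: E°cell = +0.00 − (-0.13) = +0.13 V, n = 2.
Overall: 2 H⁺(aq) + Pb(s) → H₂(g) + Pb²⁺(aq)
Q = P(H₂)·[Pb²⁺] / ([H⁺]^2); log Q = -4.685.
E = E° − (0.0592/n) log Q = +0.13 − (0.0592/2)(-4.685) = +0.269 V.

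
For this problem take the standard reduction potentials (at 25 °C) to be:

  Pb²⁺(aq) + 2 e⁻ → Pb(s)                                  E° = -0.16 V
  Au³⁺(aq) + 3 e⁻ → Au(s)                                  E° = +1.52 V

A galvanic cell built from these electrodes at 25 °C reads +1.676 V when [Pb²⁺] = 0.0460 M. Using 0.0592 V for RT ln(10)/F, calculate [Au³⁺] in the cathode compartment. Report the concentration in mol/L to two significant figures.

0.0062 M

Au³⁺/Au is the cathode, Pb²⁺/Pb the anode: E°cell = +1.68 V, n = 6.
Overall reaction: 2 Au³⁺(aq) + 3 Pb(s) → 2 Au(s) + 3 Pb²⁺(aq); Q = [Pb²⁺]^3/[Au³⁺]^2.
From E = E° − (0.0592/n) log Q: log Q = (E° − E)·n/0.0592 = (+1.68 − (+1.676))·6/0.0592 = 0.4054.
So 2·log[Au³⁺] = 3·log(0.046) − log Q = -4.0117 − (0.4054) = -4.4171; log[Au³⁺] = -4.4171 / 2 = -2.2085; [Au³⁺] = 10^(-2.2085) ≈ 0.0062 M.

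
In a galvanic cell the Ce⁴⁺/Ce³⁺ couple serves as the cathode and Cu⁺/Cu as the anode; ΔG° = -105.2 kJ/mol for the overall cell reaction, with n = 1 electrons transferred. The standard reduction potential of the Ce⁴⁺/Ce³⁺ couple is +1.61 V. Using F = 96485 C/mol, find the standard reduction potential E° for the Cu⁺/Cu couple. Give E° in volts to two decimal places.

+0.52 V

E°cell = −ΔG°/(nF) = −(-105.2×10³)/((1)(96485)) = +1.090 V.
Since Ce⁴⁺/Ce³⁺ is the cathode and Cu⁺/Cu the anode, E°cell = E°(Ce⁴⁺/Ce³⁺) − E°(Cu⁺/Cu).
So E°(Cu⁺/Cu) = E°(Ce⁴⁺/Ce³⁺) − E°cell = (+1.61) − (+1.090) = +0.52 V.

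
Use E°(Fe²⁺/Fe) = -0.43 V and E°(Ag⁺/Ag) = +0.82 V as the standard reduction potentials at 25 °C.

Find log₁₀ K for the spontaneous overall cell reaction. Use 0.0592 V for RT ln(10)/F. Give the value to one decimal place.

Cathode: Ag⁺/Ag; anode: Fe²⁺/Fe. E°cell = +1.25 V, n = 2.
log K = nE°cell / 0.0592 = (2)(+1.25) / 0.0592 = 42.2.

42.2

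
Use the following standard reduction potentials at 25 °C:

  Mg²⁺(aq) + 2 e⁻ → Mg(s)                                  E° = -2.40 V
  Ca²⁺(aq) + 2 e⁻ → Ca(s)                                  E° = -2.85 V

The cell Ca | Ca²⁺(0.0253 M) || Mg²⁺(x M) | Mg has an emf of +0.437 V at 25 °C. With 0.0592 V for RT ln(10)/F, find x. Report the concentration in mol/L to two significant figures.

0.0092 M

Mg²⁺/Mg is the cathode, Ca²⁺/Ca the anode: E°cell = +0.45 V, n = 2.
Overall reaction: Mg²⁺(aq) + Ca(s) → Mg(s) + Ca²⁺(aq); Q = [Ca²⁺]^1/[Mg²⁺]^1.
From E = E° − (0.0592/n) log Q: log Q = (E° − E)·n/0.0592 = (+0.45 − (+0.437))·2/0.0592 = 0.4392.
So 1·log[Mg²⁺] = 1·log(0.0253) − log Q = -1.5969 − (0.4392) = -2.0361; [Mg²⁺] = 10^(-2.0361) ≈ 0.0092 M.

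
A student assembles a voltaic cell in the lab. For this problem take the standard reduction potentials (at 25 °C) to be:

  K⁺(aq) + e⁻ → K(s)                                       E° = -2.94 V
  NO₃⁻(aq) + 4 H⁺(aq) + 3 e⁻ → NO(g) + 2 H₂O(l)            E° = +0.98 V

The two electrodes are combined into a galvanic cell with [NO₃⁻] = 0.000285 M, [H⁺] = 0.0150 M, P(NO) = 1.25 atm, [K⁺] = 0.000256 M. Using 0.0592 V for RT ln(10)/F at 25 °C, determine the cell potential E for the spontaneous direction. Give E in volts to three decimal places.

+3.917 V

NO₃⁻/NO is the cathode (higher E°), K⁺/K the anode: E°cell = +0.98 − (-2.94) = +3.92 V, n = 3.
Overall: NO₃⁻(aq) + 4 H⁺(aq) + 3 K(s) → NO(g) + 2 H₂O(l) + 3 K⁺(aq)
Q = P(NO)·[K⁺]^3 / ([NO₃⁻]·[H⁺]^4); log Q = 0.162.
E = E° − (0.0592/n) log Q = +3.92 − (0.0592/3)(0.162) = +3.917 V.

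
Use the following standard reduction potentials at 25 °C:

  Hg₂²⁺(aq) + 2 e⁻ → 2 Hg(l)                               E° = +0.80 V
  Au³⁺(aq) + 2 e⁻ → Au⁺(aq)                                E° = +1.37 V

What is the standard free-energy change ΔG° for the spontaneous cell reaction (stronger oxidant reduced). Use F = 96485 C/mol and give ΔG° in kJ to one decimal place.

-110.0 kJ

Au³⁺/Au⁺ (E° = +1.37 V) is the cathode; Hg₂²⁺/Hg (E° = +0.80 V) is the anode, so E°cell = +0.57 V.
Balancing electrons gives n = 2 (lcm of 2 and 2).
ΔG° = −nFE° = −(2)(96485)(+0.57) = -109,993 J = -110.0 kJ.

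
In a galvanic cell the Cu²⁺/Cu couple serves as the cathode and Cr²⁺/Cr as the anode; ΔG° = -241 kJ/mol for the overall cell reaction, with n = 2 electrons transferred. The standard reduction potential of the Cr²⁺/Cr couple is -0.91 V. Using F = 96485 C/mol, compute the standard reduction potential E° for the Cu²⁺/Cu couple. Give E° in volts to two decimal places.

E°cell = −ΔG°/(nF) = −(-241×10³)/((2)(96485)) = +1.249 V.
Since Cu²⁺/Cu is the cathode and Cr²⁺/Cr the anode, E°cell = E°(Cu²⁺/Cu) − E°(Cr²⁺/Cr).
So E°(Cu²⁺/Cu) = E°cell + E°(Cr²⁺/Cr) = +1.249 + (-0.91) = +0.34 V.

+0.34 V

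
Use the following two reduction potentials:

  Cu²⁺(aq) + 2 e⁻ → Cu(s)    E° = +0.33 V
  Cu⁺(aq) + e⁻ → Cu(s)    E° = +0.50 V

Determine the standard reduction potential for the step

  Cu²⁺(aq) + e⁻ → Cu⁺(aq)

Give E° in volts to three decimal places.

Sequential free energies add, so n₃E°₃ = n₁E°₁ + n₂E°₂.
With n₃ = 2, and the known step contributing 1×(+0.50) V, the unknown satisfies 1·E° = 2×(+0.33) − 1×(+0.50) = +0.160.
E° = +0.160 / 1 = +0.160 V.

+0.160 V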